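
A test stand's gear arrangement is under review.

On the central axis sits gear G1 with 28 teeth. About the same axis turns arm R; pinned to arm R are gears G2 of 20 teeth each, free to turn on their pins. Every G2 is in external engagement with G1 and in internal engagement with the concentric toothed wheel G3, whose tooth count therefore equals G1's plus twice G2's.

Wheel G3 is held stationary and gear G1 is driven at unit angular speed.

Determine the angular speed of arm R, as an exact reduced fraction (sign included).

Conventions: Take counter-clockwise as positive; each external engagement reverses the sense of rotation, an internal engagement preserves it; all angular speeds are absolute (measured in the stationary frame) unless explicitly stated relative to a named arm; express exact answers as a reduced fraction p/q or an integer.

7/24

recognized (axles ride arm R): planetary set, 28/20/68 teeth
ring teeth: 28 + 2·20 = 68
28(ω_sun−ω_arm) = −68(ω_ring−ω_arm),  ω_ring = 0, ω_sun = 1
28(1−ω_arm) = −68(0−ω_arm)  ⇒  96·ω_arm = 28  ⇒  ω_arm = 7/24
exact speed ratio = 7/24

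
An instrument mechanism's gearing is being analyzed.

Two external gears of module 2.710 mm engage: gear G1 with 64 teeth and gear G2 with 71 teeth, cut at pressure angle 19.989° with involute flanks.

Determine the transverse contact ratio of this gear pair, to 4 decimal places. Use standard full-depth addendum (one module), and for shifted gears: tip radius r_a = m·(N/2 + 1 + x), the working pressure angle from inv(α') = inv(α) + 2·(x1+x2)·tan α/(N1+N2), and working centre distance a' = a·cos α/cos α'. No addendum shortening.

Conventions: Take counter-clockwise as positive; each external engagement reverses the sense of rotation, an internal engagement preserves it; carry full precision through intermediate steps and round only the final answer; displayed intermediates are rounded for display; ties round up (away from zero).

class = single-mesh tooth geometry [involute pair 64T × 71T, m = 2.710]
base radii: r_b1 = 81.495837, r_b2 = 90.409444
tip radii: r_a1 = 89.430000, r_a2 = 98.915000
no profile shift: α' = α, a' = a
action lengths: √(r_a1²−r_b1²) = 36.825989, √(r_a2²−r_b2²) = 40.128664
base pitch p_b = π·m·cos α = 8.000835
CR = (36.825989 + 40.128664 − 182.925000·sin 19.98900°)/8.000835 = 1.802764
contact ratio ≈ 1.8028

1.8028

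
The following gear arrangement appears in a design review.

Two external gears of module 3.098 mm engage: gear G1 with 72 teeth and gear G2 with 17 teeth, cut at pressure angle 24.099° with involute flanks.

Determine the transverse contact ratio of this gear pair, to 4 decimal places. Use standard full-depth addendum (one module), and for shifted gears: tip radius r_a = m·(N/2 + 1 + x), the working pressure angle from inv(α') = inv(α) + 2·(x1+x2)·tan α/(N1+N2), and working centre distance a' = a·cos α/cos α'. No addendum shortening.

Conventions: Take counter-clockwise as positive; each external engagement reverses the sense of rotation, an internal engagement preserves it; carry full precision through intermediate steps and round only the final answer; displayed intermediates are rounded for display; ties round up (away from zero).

class = single-mesh tooth geometry [involute pair 72T × 17T, m = 3.098]
base radii: r_b1 = 101.807365, r_b2 = 24.037850
tip radii: r_a1 = 114.626000, r_a2 = 29.431000
no profile shift: α' = α, a' = a
action lengths: √(r_a1²−r_b1²) = 52.672387, √(r_a2²−r_b2²) = 16.981329
base pitch p_b = π·m·cos α = 8.884369
CR = (52.672387 + 16.981329 − 137.861000·sin 24.09900°)/8.884369 = 1.504110
contact ratio ≈ 1.5041

1.5041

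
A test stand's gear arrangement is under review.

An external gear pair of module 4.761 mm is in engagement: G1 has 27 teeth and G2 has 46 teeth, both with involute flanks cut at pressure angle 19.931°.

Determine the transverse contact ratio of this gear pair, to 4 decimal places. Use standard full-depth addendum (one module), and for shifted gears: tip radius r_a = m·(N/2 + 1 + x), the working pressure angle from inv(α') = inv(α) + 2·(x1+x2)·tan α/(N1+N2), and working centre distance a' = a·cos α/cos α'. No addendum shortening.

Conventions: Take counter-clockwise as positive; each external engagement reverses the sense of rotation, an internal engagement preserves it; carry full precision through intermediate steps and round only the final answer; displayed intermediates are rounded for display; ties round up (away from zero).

1.6880

class = single-mesh tooth geometry [involute pair 27T × 46T, m = 4.761]
base radii: r_b1 = 60.423763, r_b2 = 102.944189
tip radii: r_a1 = 69.034500, r_a2 = 114.264000
no profile shift: α' = α, a' = a
action lengths: √(r_a1²−r_b1²) = 33.387588, √(r_a2²−r_b2²) = 49.585841
base pitch p_b = π·m·cos α = 14.061248
CR = (33.387588 + 49.585841 − 173.776500·sin 19.93100°)/14.061248 = 1.687977
contact ratio ≈ 1.6880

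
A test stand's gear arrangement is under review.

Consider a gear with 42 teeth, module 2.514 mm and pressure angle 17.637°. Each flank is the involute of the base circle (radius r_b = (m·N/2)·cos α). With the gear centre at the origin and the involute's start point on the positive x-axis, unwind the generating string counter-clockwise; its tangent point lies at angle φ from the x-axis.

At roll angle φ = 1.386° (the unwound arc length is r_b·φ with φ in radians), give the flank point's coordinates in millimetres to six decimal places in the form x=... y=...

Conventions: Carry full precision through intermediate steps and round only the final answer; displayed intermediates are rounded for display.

x=50.327147 y=0.000237

recognized (one wheel, involute flank): single-mesh tooth geometry, m = 2.514, N = 42
pitch radius r_p = m·N/2 = 2.514·42/2 = 52.794000
base radius r_b = r_p·cos α = 52.794000·cos 17.637° = 50.312429
roll angle φ = 1.386° = 0.02419026 rad
x = r_b·(cos φ + φ·sin φ) = 50.327147
y = r_b·(sin φ − φ·cos φ) = 0.000237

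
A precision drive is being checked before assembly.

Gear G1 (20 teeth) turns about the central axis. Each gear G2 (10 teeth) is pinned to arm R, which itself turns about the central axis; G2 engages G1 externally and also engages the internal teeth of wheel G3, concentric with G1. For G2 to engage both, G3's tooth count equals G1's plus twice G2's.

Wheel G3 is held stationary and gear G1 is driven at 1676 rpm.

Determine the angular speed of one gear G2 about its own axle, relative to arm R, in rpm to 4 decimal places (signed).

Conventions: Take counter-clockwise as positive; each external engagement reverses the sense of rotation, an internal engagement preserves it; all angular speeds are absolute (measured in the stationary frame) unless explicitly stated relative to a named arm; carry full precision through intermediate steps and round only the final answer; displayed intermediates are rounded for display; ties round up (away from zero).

-2234.6667 rpm

planetary set (20T centre, 10T on arm, 40T internal) — Willis relation
normalise by the input: solve with ω_sun = 1, then scale by 1676 rpm
ring teeth: 20 + 2·10 = 40
20(ω_sun−ω_arm) = −40(ω_ring−ω_arm),  ω_ring = 0, ω_sun = 1
20(1−ω_arm) = −40(0−ω_arm)  ⇒  60·ω_arm = 20  ⇒  ω_arm = 1/3
sun–planet mesh: 20·(1−1/3) = −10·(ω_p−ω_arm)  ⇒  ω_p−ω_arm = -4/3
scale: ω_p−ω_arm = -4/3 × 1676 rpm = -2234.6667 rpm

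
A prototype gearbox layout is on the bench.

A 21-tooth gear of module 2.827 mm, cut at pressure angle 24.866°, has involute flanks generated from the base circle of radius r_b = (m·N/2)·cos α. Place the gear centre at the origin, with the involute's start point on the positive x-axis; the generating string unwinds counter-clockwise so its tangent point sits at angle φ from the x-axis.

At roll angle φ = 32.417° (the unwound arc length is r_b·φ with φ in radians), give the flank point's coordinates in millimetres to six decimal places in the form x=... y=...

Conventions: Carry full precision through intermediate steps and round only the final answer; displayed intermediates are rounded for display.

single-mesh involute tooth geometry (21T wheel at module 2.827)
pitch radius r_p = m·N/2 = 2.827·21/2 = 29.683500
base radius r_b = r_p·cos α = 29.683500·cos 24.866° = 26.931653
roll angle φ = 32.417° = 0.56578338 rad
x = r_b·(cos φ + φ·sin φ) = 30.903331
y = r_b·(sin φ − φ·cos φ) = 1.574439

x=30.903331 y=1.574439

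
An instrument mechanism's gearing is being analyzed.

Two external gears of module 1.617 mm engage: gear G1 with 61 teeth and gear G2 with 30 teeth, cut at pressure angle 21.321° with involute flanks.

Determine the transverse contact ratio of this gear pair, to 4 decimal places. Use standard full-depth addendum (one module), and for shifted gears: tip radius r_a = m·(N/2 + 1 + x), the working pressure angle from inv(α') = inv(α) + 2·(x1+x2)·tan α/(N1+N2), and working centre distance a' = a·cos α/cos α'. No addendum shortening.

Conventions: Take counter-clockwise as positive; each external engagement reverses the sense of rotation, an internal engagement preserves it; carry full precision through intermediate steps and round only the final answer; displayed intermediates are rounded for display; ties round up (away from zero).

1.6576

class = single-mesh tooth geometry [involute pair 61T × 30T, m = 1.617]
base radii: r_b1 = 45.943045, r_b2 = 22.594940
tip radii: r_a1 = 50.935500, r_a2 = 25.872000
no profile shift: α' = α, a' = a
action lengths: √(r_a1²−r_b1²) = 21.992313, √(r_a2²−r_b2²) = 12.602741
base pitch p_b = π·m·cos α = 4.732273
CR = (21.992313 + 12.602741 − 73.573500·sin 21.32100°)/4.732273 = 1.657611
contact ratio ≈ 1.6576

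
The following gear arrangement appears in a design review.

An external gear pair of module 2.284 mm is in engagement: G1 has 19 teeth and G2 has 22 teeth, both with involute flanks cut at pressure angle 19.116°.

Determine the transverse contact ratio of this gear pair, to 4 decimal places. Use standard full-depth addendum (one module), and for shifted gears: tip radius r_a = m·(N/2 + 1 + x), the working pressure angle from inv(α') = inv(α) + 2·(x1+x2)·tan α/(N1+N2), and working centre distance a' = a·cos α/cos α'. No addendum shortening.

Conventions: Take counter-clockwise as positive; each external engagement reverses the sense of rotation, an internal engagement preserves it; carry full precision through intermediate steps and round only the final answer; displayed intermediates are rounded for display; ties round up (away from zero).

1.5943

topology: single-mesh involute geometry — m = 2.284, 19T/22T pair
base radii: r_b1 = 20.501518, r_b2 = 23.738600
tip radii: r_a1 = 23.982000, r_a2 = 27.408000
no profile shift: α' = α, a' = a
action lengths: √(r_a1²−r_b1²) = 12.442833, √(r_a2²−r_b2²) = 13.699538
base pitch p_b = π·m·cos α = 6.779728
CR = (12.442833 + 13.699538 − 46.822000·sin 19.11600°)/6.779728 = 1.594315
contact ratio ≈ 1.5943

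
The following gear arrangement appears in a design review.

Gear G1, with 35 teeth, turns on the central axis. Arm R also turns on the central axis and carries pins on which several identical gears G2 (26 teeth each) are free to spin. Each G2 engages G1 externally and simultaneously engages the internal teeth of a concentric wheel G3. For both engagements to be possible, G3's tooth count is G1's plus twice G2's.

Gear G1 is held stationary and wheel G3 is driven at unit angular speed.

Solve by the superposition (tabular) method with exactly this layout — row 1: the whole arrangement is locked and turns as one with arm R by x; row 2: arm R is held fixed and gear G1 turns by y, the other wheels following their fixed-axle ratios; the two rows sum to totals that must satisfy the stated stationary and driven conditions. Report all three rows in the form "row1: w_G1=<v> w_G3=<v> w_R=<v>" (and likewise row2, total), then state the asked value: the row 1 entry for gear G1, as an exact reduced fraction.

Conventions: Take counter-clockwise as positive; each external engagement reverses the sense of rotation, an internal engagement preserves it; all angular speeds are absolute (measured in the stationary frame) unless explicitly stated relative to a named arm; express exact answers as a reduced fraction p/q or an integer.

row1: w_G1=87/122 w_G3=87/122 w_R=87/122
row2: w_G1=-87/122 w_G3=35/122 w_R=0
total: w_G1=0 w_G3=1 w_R=87/122
asked value: 87/122

planetary set (35T centre, 26T on arm, 87T internal) — Willis relation
superposition row 1 [locked train]: every member turns x
row 2 (arm held, sun turns y): ω_ring = −(35/87)·y, ω_arm = 0
boundary: total ω_sun = x + y = 0 and total ω_ring = x − (35/87)·y = 1  ⇒  y = -87/122, x = 87/122
row 2 ring = −(35/87)·(-87/122) = 35/122
totals (row 1 + row 2): sun 87/122 + (-87/122) = 0, ring 87/122 + 35/122 = 1, arm 87/122 + 0 = 87/122
asked cell (row1, sun) = 87/122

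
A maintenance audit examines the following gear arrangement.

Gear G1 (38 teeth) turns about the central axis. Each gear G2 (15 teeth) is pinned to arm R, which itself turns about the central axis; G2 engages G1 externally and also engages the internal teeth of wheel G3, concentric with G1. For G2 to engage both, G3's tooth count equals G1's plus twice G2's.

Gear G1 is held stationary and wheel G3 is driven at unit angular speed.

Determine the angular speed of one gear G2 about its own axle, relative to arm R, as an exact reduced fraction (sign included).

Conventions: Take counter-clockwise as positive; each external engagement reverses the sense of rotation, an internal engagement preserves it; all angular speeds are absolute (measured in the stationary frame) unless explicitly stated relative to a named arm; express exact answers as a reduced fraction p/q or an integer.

1292/795

planetary set (38T centre, 15T on arm, 68T internal) — Willis relation
ring teeth: 38 + 2·15 = 68
38(ω_sun−ω_arm) = −68(ω_ring−ω_arm),  ω_sun = 0, ω_ring = 1
38(0−ω_arm) = −68(1−ω_arm)  ⇒  106·ω_arm = 68  ⇒  ω_arm = 34/53
sun–planet mesh: 38·(0−34/53) = −15·(ω_p−ω_arm)  ⇒  ω_p−ω_arm = 1292/795
exact speed ratio = 1292/795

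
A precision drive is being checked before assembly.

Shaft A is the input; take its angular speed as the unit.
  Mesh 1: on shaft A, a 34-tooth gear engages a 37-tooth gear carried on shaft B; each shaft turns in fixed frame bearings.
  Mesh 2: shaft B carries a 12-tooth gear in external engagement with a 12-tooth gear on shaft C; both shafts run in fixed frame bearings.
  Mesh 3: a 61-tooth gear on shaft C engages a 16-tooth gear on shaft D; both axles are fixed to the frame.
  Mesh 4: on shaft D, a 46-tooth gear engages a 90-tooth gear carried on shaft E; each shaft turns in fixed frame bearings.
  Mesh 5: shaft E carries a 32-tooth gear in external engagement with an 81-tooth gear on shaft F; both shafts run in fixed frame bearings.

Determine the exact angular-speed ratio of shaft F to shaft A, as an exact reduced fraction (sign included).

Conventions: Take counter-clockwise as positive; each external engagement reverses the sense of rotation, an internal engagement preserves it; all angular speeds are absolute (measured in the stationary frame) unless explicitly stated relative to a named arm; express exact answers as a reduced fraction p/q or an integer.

-95404/134865

class = fixed-axis compound train [5 meshes; 5 ratios multiply, 5 sense flips]
mesh 1 [34T→37T]: running ratio 34/37, sense −
mesh 2 [12T→12T]: running ratio 34/37, sense +
mesh 3 [61T→16T]: running ratio 1037/296, sense −
mesh 4 [46T→90T]: running ratio 23851/13320, sense +
mesh 5 [32T→81T]: running ratio 95404/134865, sense −
ω_out/ω_in = -95404/134865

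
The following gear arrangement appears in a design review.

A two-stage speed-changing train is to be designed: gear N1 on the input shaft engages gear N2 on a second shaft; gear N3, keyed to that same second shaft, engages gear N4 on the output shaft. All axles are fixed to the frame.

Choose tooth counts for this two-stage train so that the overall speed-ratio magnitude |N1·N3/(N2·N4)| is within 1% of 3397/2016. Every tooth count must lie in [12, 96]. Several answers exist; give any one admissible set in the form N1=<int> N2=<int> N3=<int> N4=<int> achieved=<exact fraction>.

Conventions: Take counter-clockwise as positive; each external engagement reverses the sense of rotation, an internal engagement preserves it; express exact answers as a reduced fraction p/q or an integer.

N1=43 N2=21 N3=79 N4=96 achieved=3397/2016

design class (target 3397/2016): fixed-axis compound train
target = 3397/2016 in lowest terms: an exact hit needs N1·N3 = k·3397 and N2·N4 = k·2016 for one integer k, every count in [12, 96]; additionally prefer no 1:1 stage (N1 ≠ N2, N3 ≠ N4)
k = 1: N1·N3 = 3397 = 43·79, N2·N4 = 2016 = 21·96
achieved = 43·79/(21·96) = 3397/2016; |achieved − target| = 0 ≤ 3397/201600 ✓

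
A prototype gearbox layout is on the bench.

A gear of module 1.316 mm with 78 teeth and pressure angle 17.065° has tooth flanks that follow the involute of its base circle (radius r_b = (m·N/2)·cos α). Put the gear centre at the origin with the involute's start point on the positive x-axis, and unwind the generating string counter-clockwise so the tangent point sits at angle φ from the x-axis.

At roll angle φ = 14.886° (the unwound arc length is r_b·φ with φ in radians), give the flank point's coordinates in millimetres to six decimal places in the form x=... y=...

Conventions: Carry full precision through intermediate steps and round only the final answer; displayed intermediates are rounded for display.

x=50.692438 y=0.284889

recognized (one wheel, involute flank): single-mesh tooth geometry, m = 1.316, N = 78
pitch radius r_p = m·N/2 = 1.316·78/2 = 51.324000
base radius r_b = r_p·cos α = 51.324000·cos 17.065° = 49.064330
roll angle φ = 14.886° = 0.25980971 rad
x = r_b·(cos φ + φ·sin φ) = 50.692438
y = r_b·(sin φ − φ·cos φ) = 0.284889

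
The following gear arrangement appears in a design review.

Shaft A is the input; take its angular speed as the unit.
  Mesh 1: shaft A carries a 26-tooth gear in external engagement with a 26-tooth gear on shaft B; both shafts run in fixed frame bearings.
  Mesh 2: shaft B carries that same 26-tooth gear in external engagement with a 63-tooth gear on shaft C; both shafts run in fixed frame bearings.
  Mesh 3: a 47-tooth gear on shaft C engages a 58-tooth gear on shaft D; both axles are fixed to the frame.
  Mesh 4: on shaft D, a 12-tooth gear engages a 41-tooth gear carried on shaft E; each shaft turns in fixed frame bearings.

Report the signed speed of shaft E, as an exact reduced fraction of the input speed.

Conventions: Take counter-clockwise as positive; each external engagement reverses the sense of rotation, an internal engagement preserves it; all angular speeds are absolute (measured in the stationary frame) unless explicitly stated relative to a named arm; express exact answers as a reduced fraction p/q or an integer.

2444/24969

4-mesh fixed-axis compound train (all bearings frame-fixed)
mesh 1 [26T→26T]: |ω|/ω_in = 1×26/26 = 1, sense flips to −
mesh 2 [26T→63T]: |ω|/ω_in = 1×26/63 = 26/63, sense flips to +
mesh 3 [47T→58T]: |ω|/ω_in = (26/63)×47/58 = 611/1827, sense flips to −
mesh 4 [12T→41T]: |ω|/ω_in = (611/1827)×12/41 = 2444/24969, sense flips to +
signed output speed (× input speed) = 2444/24969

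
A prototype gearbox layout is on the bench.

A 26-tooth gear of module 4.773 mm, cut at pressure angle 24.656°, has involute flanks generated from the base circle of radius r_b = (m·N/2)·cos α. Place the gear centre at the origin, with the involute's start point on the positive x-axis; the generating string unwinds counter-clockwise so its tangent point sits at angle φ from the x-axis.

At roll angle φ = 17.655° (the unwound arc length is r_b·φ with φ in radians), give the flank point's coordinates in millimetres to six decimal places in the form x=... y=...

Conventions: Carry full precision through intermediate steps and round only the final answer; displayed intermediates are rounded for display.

topology: single-mesh involute geometry — m = 4.773, N = 26
pitch radius r_p = m·N/2 = 4.773·26/2 = 62.049000
base radius r_b = r_p·cos α = 62.049000·cos 24.656° = 56.391919
roll angle φ = 17.655° = 0.30813788 rad
x = r_b·(cos φ + φ·sin φ) = 59.005881
y = r_b·(sin φ − φ·cos φ) = 0.544756

x=59.005881 y=0.544756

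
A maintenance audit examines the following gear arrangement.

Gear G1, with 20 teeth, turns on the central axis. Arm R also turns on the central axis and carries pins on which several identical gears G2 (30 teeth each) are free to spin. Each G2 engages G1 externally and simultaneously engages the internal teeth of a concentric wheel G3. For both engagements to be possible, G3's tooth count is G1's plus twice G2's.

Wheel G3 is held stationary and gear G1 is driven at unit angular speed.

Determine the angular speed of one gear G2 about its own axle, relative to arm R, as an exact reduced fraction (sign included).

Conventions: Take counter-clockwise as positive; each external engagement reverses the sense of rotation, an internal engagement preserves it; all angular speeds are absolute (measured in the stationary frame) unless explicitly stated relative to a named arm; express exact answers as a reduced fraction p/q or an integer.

-8/15

planetary set (20T centre, 30T on arm, 80T internal) — Willis relation
ring teeth: 20 + 2·30 = 80
20(ω_sun−ω_arm) = −80(ω_ring−ω_arm),  ω_ring = 0, ω_sun = 1
20(1−ω_arm) = −80(0−ω_arm)  ⇒  100·ω_arm = 20  ⇒  ω_arm = 1/5
sun–planet mesh: 20·(1−1/5) = −30·(ω_p−ω_arm)  ⇒  ω_p−ω_arm = -8/15
exact speed ratio = -8/15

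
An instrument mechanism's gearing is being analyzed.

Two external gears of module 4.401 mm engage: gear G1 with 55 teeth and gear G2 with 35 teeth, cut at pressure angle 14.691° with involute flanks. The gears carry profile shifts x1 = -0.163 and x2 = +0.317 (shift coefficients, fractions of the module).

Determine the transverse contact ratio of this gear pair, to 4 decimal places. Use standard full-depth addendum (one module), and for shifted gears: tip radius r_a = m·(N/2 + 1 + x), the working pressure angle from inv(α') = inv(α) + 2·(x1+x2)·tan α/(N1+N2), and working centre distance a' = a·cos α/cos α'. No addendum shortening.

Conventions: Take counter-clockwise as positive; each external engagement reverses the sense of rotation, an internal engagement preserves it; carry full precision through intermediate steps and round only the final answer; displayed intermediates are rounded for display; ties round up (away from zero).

single-mesh involute tooth geometry (55T engaging 35T at module 4.401)
base radii: r_b1 = 117.070821, r_b2 = 74.499613
tip radii: r_a1 = 124.711137, r_a2 = 82.813617
inv(α') = inv(14.691°) + 2·(-0.163+0.317)·tan α/(55+35) = 0.00666811  ⇒  α' = 15.40221°
a' = a·cos α / cos α' = 198.0450·cos 14.691°/cos 15.40221° = 198.706963
action lengths: √(r_a1²−r_b1²) = 42.980119, √(r_a2²−r_b2²) = 36.164939
base pitch p_b = π·m·cos α = 13.374139
CR = (42.980119 + 36.164939 − 198.706963·sin 15.40221°)/13.374139 = 1.971702
contact ratio ≈ 1.9717

1.9717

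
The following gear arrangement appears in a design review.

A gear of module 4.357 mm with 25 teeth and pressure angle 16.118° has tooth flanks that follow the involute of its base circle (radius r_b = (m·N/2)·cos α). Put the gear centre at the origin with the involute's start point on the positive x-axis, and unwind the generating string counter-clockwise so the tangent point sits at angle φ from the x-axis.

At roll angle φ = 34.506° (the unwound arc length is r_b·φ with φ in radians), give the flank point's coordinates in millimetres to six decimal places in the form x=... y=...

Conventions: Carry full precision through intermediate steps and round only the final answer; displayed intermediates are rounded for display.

class = single-mesh tooth geometry [base-circle involute, m = 4.357, 25T]
pitch radius r_p = m·N/2 = 4.357·25/2 = 54.462500
base radius r_b = r_p·cos α = 54.462500·cos 16.118° = 52.321687
roll angle φ = 34.506° = 0.60224331 rad
x = r_b·(cos φ + φ·sin φ) = 60.966968
y = r_b·(sin φ − φ·cos φ) = 3.673180

x=60.966968 y=3.673180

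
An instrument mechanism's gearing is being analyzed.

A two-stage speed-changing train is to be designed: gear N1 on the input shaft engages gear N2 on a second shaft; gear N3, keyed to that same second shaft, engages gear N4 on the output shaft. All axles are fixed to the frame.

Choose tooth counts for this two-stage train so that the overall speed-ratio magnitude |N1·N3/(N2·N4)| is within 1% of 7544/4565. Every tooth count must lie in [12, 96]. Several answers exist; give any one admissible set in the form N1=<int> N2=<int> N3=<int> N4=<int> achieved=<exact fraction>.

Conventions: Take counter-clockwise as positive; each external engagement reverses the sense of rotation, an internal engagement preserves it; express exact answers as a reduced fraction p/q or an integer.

N1=82 N2=55 N3=92 N4=83 achieved=7544/4565

2-stage fixed-axis compound train for ratio 7544/4565
target = 7544/4565 in lowest terms: an exact hit needs N1·N3 = k·7544 and N2·N4 = k·4565 for one integer k, every count in [12, 96]; additionally prefer no 1:1 stage (N1 ≠ N2, N3 ≠ N4)
k = 1: N1·N3 = 7544 = 82·92, N2·N4 = 4565 = 55·83
achieved = 82·92/(55·83) = 7544/4565; |achieved − target| = 0 ≤ 1886/114125 ✓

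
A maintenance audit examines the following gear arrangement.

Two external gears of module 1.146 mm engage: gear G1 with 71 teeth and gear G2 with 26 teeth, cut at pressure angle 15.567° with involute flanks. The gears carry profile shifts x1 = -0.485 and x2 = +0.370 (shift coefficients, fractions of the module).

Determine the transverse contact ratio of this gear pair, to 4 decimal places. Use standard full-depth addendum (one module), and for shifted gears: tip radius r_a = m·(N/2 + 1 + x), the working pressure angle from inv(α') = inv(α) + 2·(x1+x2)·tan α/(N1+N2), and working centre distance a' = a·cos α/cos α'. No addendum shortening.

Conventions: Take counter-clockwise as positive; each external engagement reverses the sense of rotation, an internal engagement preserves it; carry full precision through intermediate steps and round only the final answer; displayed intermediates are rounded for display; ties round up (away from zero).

1.9066

recognized (one external pair, fixed centres): single-mesh tooth geometry, m = 1.146, N1 = 71, N2 = 26
base radii: r_b1 = 39.190637, r_b2 = 14.351501
tip radii: r_a1 = 41.273190, r_a2 = 16.468020
inv(α') = inv(15.567°) + 2·(-0.485+0.370)·tan α/(71+26) = 0.00622829  ⇒  α' = 15.06236°
a' = a·cos α / cos α' = 55.5810·cos 15.567°/cos 15.06236° = 55.447105
action lengths: √(r_a1²−r_b1²) = 12.944889, √(r_a2²−r_b2²) = 8.076515
base pitch p_b = π·m·cos α = 3.468198
CR = (12.944889 + 8.076515 − 55.447105·sin 15.06236°)/3.468198 = 1.906567
contact ratio ≈ 1.9066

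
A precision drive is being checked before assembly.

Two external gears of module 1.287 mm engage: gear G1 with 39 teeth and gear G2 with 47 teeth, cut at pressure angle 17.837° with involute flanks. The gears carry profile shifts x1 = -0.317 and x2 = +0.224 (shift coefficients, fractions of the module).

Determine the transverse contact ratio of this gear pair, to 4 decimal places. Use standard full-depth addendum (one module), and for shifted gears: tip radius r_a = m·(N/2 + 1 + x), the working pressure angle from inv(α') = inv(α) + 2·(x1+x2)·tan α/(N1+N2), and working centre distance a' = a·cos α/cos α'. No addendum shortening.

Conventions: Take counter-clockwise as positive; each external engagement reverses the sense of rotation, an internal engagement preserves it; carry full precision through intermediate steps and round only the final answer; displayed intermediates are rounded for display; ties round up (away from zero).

1.8693

single-mesh involute tooth geometry (39T engaging 47T at module 1.287)
base radii: r_b1 = 23.890156, r_b2 = 28.790701
tip radii: r_a1 = 25.975521, r_a2 = 31.819788
inv(α') = inv(17.837°) + 2·(-0.317+0.224)·tan α/(39+47) = 0.00976705  ⇒  α' = 17.44267°
a' = a·cos α / cos α' = 55.3410·cos 17.837°/cos 17.44267° = 55.220020
action lengths: √(r_a1²−r_b1²) = 10.197457, √(r_a2²−r_b2²) = 13.549703
base pitch p_b = π·m·cos α = 3.848879
CR = (10.197457 + 13.549703 − 55.220020·sin 17.44267°)/3.848879 = 1.869345
contact ratio ≈ 1.8693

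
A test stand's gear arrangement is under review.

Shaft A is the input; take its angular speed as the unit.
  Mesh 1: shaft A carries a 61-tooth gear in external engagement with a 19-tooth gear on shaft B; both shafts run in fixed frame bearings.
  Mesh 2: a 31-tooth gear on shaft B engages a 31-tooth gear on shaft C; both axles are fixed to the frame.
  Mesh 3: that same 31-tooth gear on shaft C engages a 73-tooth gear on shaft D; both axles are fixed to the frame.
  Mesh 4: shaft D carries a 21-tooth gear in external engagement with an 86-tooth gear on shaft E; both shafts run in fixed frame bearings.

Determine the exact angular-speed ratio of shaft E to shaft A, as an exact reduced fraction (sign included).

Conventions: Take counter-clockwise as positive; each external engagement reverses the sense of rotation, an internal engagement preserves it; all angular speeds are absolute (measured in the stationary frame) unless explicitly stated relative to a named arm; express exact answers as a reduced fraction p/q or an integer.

39711/119282

class = fixed-axis compound train [4 meshes; 4 ratios multiply, 4 sense flips]
mesh 1 [61T→19T]: running ratio 61/19, sense −
mesh 2 [31T→31T]: running ratio 61/19, sense +
mesh 3 [31T→73T]: running ratio 1891/1387, sense −
mesh 4 [21T→86T]: running ratio 39711/119282, sense +
ω_out/ω_in = 39711/119282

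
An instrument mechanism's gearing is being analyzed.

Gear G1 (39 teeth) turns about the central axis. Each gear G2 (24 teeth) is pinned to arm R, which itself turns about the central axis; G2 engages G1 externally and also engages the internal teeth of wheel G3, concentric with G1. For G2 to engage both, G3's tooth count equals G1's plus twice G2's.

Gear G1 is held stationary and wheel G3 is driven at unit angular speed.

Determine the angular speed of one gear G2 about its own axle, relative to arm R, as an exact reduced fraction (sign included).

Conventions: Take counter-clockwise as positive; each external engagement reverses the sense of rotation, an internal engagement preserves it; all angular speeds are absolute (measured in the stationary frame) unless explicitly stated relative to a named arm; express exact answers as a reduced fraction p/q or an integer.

topology: planetary set — G1 39T / G2 24T / G3 87T, arm = carrier (Willis)
ring teeth: 39 + 2·24 = 87
39(ω_sun−ω_arm) = −87(ω_ring−ω_arm),  ω_sun = 0, ω_ring = 1
39(0−ω_arm) = −87(1−ω_arm)  ⇒  126·ω_arm = 87  ⇒  ω_arm = 29/42
sun–planet mesh: 39·(0−29/42) = −24·(ω_p−ω_arm)  ⇒  ω_p−ω_arm = 377/336
exact speed ratio = 377/336

377/336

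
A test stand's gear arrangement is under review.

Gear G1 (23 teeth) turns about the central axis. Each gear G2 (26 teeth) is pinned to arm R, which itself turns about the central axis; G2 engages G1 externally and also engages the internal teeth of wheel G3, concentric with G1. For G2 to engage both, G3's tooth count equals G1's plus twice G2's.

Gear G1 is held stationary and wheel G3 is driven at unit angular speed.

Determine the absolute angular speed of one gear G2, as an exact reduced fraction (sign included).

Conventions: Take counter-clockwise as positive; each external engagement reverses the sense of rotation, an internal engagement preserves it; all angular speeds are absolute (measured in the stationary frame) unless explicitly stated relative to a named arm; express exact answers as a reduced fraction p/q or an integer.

planetary set (23T centre, 26T on arm, 75T internal) — Willis relation
ring teeth: 23 + 2·26 = 75
23(ω_sun−ω_arm) = −75(ω_ring−ω_arm),  ω_sun = 0, ω_ring = 1
23(0−ω_arm) = −75(1−ω_arm)  ⇒  98·ω_arm = 75  ⇒  ω_arm = 75/98
sun–planet mesh: 23·(0−75/98) = −26·(ω_p−ω_arm)  ⇒  ω_p−ω_arm = 1725/2548
ω_p = 75/98 + 1725/2548 = 75/52
exact speed ratio = 75/52

75/52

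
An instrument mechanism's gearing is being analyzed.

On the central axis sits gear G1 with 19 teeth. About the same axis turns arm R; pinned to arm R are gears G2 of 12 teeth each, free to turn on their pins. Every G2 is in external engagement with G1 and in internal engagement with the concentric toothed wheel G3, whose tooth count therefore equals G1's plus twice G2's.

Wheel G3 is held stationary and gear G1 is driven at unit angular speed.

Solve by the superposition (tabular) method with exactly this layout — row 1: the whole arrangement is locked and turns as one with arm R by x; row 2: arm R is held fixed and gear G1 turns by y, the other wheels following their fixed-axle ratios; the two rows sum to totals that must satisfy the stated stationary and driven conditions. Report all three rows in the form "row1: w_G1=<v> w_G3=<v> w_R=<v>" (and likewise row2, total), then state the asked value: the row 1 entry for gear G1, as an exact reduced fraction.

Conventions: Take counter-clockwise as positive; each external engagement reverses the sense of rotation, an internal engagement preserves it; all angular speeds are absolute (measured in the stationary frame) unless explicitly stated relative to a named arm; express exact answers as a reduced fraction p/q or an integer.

row1: w_G1=19/62 w_G3=19/62 w_R=19/62
row2: w_G1=43/62 w_G3=-19/62 w_R=0
total: w_G1=1 w_G3=0 w_R=19/62
asked value: 19/62

planetary set (19T centre, 12T on arm, 43T internal) — Willis relation
row 1 (train locked, turned with arm): all members turn x
row 2 — arm fixed, fixed-axis ratios: sun y, ring −(19/43)·y, arm 0
boundary: total ω_ring = x − (19/43)·y = 0 and total ω_sun = x + y = 1  ⇒  y = 43/62, x = 19/62
row 2 ring = −(19/43)·43/62 = -19/62
totals (row 1 + row 2): sun 19/62 + 43/62 = 1, ring 19/62 + (-19/62) = 0, arm 19/62 + 0 = 19/62
asked cell (row1, sun) = 19/62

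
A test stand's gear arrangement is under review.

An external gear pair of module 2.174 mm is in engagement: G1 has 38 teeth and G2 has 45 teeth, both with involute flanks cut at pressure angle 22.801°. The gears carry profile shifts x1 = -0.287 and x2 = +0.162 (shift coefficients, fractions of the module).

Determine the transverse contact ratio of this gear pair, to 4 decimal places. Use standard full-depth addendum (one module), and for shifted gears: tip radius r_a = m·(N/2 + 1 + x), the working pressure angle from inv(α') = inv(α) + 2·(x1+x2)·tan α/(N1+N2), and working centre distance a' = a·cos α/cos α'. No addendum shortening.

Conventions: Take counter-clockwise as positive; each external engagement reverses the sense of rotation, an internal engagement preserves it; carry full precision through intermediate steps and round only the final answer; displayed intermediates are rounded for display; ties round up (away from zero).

1.6154

topology: single-mesh involute geometry — m = 2.174, 38T/45T pair
base radii: r_b1 = 38.078200, r_b2 = 45.092605
tip radii: r_a1 = 42.856062, r_a2 = 51.441188
inv(α') = inv(22.801°) + 2·(-0.287+0.162)·tan α/(38+45) = 0.02116310  ⇒  α' = 22.38197°
a' = a·cos α / cos α' = 90.2210·cos 22.801°/cos 22.38197° = 89.946872
action lengths: √(r_a1²−r_b1²) = 19.664505, √(r_a2²−r_b2²) = 24.755863
base pitch p_b = π·m·cos α = 6.296115
CR = (19.664505 + 24.755863 − 89.946872·sin 22.38197°)/6.296115 = 1.615353
contact ratio ≈ 1.6154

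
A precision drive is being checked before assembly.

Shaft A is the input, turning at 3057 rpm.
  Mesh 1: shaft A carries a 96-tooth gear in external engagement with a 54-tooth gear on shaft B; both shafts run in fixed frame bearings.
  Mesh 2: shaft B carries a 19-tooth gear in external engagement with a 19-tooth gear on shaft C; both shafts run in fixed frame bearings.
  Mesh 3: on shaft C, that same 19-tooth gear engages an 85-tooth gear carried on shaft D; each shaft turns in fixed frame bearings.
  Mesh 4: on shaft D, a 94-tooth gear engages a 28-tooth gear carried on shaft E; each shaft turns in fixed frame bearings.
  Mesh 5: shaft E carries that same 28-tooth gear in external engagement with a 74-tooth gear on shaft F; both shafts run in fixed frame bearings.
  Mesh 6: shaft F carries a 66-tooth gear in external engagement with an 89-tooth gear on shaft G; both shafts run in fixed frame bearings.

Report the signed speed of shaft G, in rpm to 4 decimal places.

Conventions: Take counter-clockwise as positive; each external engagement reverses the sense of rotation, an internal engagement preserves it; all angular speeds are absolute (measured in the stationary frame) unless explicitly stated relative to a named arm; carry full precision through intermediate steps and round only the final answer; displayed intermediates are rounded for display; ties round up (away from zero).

class = fixed-axis compound train [6 meshes; 6 ratios multiply, 6 sense flips]
mesh 1 [96T→54T]: ω = 3057.0000×96/54 = 5434.6667 rpm, sense flips to −
mesh 2 [19T→19T]: ω = 5434.6667×19/19 = 5434.6667 rpm, sense flips to +
mesh 3 [19T→85T]: ω = 5434.6667×19/85 = 1214.8078 rpm, sense flips to −
mesh 4 [94T→28T]: ω = 1214.8078×94/28 = 4078.2835 rpm, sense flips to +
mesh 5 [28T→74T]: ω = 4078.2835×28/74 = 1543.1343 rpm, sense flips to −
mesh 6 [66T→89T]: ω = 1543.1343×66/89 = 1144.3468 rpm, sense flips to +
signed output speed = +1144.3468 rpm

+1144.3468 rpm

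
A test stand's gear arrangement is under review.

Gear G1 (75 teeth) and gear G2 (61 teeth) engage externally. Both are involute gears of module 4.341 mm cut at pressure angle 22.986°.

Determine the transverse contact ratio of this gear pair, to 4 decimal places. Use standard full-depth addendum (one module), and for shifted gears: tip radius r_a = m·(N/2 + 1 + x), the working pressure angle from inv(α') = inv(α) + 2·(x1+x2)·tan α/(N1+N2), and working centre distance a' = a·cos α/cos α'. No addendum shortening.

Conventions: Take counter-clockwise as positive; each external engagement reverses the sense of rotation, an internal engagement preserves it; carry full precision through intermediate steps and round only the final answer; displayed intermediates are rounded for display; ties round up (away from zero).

1.6479

single-mesh involute tooth geometry (75T engaging 61T at module 4.341)
base radii: r_b1 = 149.862221, r_b2 = 121.887940
tip radii: r_a1 = 167.128500, r_a2 = 136.741500
no profile shift: α' = α, a' = a
action lengths: √(r_a1²−r_b1²) = 73.981418, √(r_a2²−r_b2²) = 61.980383
base pitch p_b = π·m·cos α = 12.554828
CR = (73.981418 + 61.980383 − 295.188000·sin 22.98600°)/12.554828 = 1.647897
contact ratio ≈ 1.6479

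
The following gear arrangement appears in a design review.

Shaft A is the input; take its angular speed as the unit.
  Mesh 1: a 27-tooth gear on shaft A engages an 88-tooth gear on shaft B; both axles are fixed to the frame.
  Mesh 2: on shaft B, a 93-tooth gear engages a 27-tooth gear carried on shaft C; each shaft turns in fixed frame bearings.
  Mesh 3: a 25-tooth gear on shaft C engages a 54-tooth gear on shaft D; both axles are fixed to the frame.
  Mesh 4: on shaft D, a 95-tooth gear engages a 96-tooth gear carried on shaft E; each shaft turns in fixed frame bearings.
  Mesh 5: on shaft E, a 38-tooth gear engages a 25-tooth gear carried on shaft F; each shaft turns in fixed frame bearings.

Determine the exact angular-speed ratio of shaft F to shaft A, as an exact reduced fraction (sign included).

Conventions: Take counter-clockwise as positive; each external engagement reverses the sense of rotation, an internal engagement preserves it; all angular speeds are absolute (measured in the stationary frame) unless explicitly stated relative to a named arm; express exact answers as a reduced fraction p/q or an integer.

class = fixed-axis compound train [5 meshes; 5 ratios multiply, 5 sense flips]
mesh 1 [27T→88T]: running ratio 27/88, sense −
mesh 2 [93T→27T]: running ratio 93/88, sense +
mesh 3 [25T→54T]: running ratio 775/1584, sense −
mesh 4 [95T→96T]: running ratio 73625/152064, sense +
mesh 5 [38T→25T]: running ratio 55955/76032, sense −
ω_out/ω_in = -55955/76032

-55955/76032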